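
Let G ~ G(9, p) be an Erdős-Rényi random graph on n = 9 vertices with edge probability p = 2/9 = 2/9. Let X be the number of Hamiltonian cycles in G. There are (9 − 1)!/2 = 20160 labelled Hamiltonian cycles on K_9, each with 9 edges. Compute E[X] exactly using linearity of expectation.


K_9 has (9 − 1)!/2 = 20160 labelled Hamiltonian cycles.
For each such Hamiltonian cycle H, let X_H = 1 if all 9 edges of H are present in G. Then P[X_H = 1] = p^{9} = (2/9)^{9} = 512/387420489.
By linearity of expectation: E[X] = Σ_H E[X_H] = 20160 · p^{9} = 20160 · 512/387420489 = 1146880/43046721.
Numerically: E[X] ≈ 0.02664.

E[X] = 20160 · (2/9)^{9} = 1146880/43046721 ≈ 0.02664.


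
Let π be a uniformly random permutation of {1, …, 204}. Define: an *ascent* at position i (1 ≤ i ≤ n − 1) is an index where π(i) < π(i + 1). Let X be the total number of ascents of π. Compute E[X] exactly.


Write X = Σ X_I over i = 1, …, 203, with X_I the indicator of one ascent.
There are 203 indicators.
For each fixed i, the pair (π(i), π(i+1)) is a uniformly random ordered pair of distinct values from {1, …, 204}; by symmetry P[π(i) < π(i+1)] = 1/2.
By linearity: E[X] = 203 · (1/2) = (204 − 1) · (1/2) = 203/2 ≈ 101.500000.

E[X] = 203/2 = 101.500000.


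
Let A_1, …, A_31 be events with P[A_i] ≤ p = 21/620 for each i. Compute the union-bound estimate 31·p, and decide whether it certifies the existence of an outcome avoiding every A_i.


Union bound: P[∪_{i=1}^{31} A_i] ≤ Σ_i P[A_i] ≤ 31·p = 31·(21/620) = 21/20.
Numerically: 21/20 ≈ 1.050.
Is 21/20 < 1? NO.
Since the bound 21/20 is ≥ 1, the union bound is uninformative here; it does NOT by itself certify existence.

31·p = 21/20 ≈ 1.050; existence NOT certified by the union bound.


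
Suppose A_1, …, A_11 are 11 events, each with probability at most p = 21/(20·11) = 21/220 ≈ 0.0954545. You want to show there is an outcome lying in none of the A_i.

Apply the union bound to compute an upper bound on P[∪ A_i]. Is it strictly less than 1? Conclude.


Union bound: P[∪_{i=1}^{11} A_i] ≤ Σ_i P[A_i] ≤ 11·p = 11·(21/220) = 21/20.
Numerically: 21/20 ≈ 1.0500000.
Is 21/20 < 1? NO.
Since the bound 21/20 is ≥ 1, the union bound is uninformative here; it does NOT by itself certify existence.

11·p = 21/20 ≈ 1.0500000; existence NOT certified by the union bound.


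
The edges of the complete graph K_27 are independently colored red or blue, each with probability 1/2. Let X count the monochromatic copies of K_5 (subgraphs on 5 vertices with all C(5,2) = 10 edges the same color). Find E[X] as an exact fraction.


Let X = Σ_S X_S over the C(27, 5) = 80730 subsets S of size 5, where X_S = 1 if the K_5 on S is monochromatic.
For a fixed S, the K_5 on S has C(5, 2) = 10 edges. P[all 10 edges red] = (1/2)^10, and likewise for blue, so P[monochromatic] = 2·(1/2)^10 = 2^{1 − 10} = 1/512.
By linearity: E[X] = C(27, 5) · 2^{1 − 10} = 80730 · 1/512 = 40365/256.
Numerically: E[X] ≈ 157.67578.

E[X] = C(27,5)·2^(1−C(5,2)) = 40365/256 ≈ 157.67578.


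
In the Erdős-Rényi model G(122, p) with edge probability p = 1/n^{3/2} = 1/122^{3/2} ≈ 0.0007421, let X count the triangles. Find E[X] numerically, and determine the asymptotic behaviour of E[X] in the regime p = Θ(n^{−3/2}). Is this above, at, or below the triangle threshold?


Number of potential triangles: C(122, 3) = 295240.
Each occurs with probability p³ ≈ (0.0007421)³ ≈ 4.0867753e-10.
By linearity: E[X] = C(122, 3)·p³ ≈ 295240 · 4.0867753e-10 ≈ 0.00012.
Since α = 3/2 > 1, p = c/n^{3/2} = o(1/n) is below the triangle threshold p ~ 1/n. Asymptotically E[X] ~ (c³/6)·n^{3(1−α)} = (1³/6)·n^{-1.5} → 0, so by Markov's inequality G has no triangles w.h.p.

E[X] ≈ 0.00012; in regime p = Θ(1/n^{3/2}) E[X] tends to 0 (below the triangle threshold p ~ 1/n).


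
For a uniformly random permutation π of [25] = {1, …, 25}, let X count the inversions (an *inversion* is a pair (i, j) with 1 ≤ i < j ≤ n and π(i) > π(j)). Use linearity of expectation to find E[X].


Write X = Σ X_I over the C(25, 2) = 300 pairs i < j, with X_I the indicator of one inversion.
There are 300 indicators.
For each fixed pair i < j, the values π(i) and π(j) are two distinct elements of {1, …, 25} in uniformly random order; by symmetry P[π(i) > π(j)] = 1/2.
By linearity: E[X] = 300 · (1/2) = C(25, 2) · (1/2) = 300/2 = 150 ≈ 150.0000.

E[X] = 150 = 150.0000.


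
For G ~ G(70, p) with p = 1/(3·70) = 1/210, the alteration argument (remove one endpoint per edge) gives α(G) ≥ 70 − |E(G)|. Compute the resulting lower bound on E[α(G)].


E[|E(G)|] = C(70, 2)·p = 2415 · (1/210) = 23/2.
E[α(G)] ≥ n − E[|E(G)|] = 70 − 23/2 = 117/2.
Numerically: ≈ 58.50000.
(This is only a lower bound; the true E[α(G)] may be larger.)

E[α(G)] ≥ 117/2 ≈ 58.50000.


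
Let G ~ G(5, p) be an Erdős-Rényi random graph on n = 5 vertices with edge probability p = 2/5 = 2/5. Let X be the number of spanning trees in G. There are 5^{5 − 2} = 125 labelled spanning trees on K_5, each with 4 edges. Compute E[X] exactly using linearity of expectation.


K_5 has 5^{5 − 2} = 125 labelled spanning trees.
For each such spanning tree H, let X_H = 1 if all 4 edges of H are present in G. Then P[X_H = 1] = p^{4} = (2/5)^{4} = 16/625.
Summing the indicators: E[X] = Σ_H E[X_H] = 125 · p^{4} = 125 · 16/625 = 16/5.
Numerically: E[X] ≈ 3.2.

E[X] = 125 · (2/5)^{4} = 16/5 ≈ 3.2.


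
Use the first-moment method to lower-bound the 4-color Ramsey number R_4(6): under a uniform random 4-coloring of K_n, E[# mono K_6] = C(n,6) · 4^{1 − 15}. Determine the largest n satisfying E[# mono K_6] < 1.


We need C(n, 6) · 4^{1 − 15} < 1, i.e. C(n, 6) < 4^{15 − 1} = 268435456.
Check values of n near the boundary:
  n = 75: C(75, 6) = 201359550; 201359550 < 268435456? YES
  n = 76: C(76, 6) = 218618940; 218618940 < 268435456? YES
  n = 77: C(77, 6) = 237093780; 237093780 < 268435456? YES
  n = 78: C(78, 6) = 256851595; 256851595 < 268435456? YES
  n = 79: C(79, 6) = 277962685; 277962685 < 268435456? NO
  n = 80: C(80, 6) = 300500200; 300500200 < 268435456? NO
  n = 81: C(81, 6) = 324540216; 324540216 < 268435456? NO
The largest n with C(n, 6) < 268435456 is n = 78 (where E[X] = 256851595/268435456 ≈ 0.956847). Hence R_4(6) > 78, i.e. R_4(6) ≥ 79.

Largest n = 78; hence R_4(6) > 78.


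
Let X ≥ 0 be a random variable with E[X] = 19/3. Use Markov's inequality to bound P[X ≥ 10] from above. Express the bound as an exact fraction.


μ = E[X] = 19/3, a = 10.
Markov: P[X ≥ 10] ≤ μ/a = (19/3)/10 = 19/30.
Numerically: ≈ 0.6333.
(Since a = 10 > μ = 6.3333, the bound 19/30 is < 1 and informative.)

P[X ≥ 10] ≤ 19/30 ≈ 0.6333.


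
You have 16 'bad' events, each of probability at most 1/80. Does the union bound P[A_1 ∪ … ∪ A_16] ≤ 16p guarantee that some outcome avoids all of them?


Union bound: P[∪_{i=1}^{16} A_i] ≤ Σ_i P[A_i] ≤ 16·p = 16·(1/80) = 1/5.
Numerically: 1/5 ≈ 0.2000000.
Is 1/5 < 1? YES.
Since P[∪ A_i] ≤ 1/5 < 1, the complement has P[∩ A_i^c] ≥ 1 − 1/5 = 4/5 > 0, so some outcome avoids every A_i.

16·p = 1/5 ≈ 0.2000000; existence CERTIFIED by the union bound.


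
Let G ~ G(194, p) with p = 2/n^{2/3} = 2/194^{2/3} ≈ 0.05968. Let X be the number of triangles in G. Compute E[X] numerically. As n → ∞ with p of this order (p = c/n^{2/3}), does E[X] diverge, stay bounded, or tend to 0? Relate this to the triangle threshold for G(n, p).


Number of potential triangles: C(194, 3) = 1198144.
Each occurs with probability p³ ≈ (0.05968)³ ≈ 2.1256244e-04.
By linearity: E[X] = C(194, 3)·p³ ≈ 1198144 · 2.1256244e-04 ≈ 254.68041.
Since α = 2/3 < 1, p = c/n^{2/3} ≫ 1/n is above the triangle threshold p ~ 1/n. Asymptotically E[X] ~ (c³/6)·n^{3(1−α)} = (2³/6)·n^{1} → ∞; triangles are abundant w.h.p.

E[X] ≈ 254.68041; in regime p = Θ(1/n^{2/3}) E[X] diverges (above the triangle threshold p ~ 1/n).


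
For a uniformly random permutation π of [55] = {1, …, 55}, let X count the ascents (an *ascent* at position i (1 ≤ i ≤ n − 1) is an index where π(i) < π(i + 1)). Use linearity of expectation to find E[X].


Write X = Σ X_I over i = 1, …, 54, with X_I the indicator of one ascent.
There are 54 indicators.
For each fixed i, the pair (π(i), π(i+1)) is a uniformly random ordered pair of distinct values from {1, …, 55}; by symmetry P[π(i) < π(i+1)] = 1/2.
By linearity: E[X] = 54 · (1/2) = (55 − 1) · (1/2) = 27 ≈ 27.0000.

E[X] = 27 = 27.0000.


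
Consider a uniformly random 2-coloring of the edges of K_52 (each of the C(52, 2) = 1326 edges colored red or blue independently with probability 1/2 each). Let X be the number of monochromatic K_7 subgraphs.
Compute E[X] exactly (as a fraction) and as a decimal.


Let X = Σ_S X_S over the C(52, 7) = 133784560 subsets S of size 7, where X_S = 1 if the K_7 on S is monochromatic.
For a fixed S, the K_7 on S has C(7, 2) = 21 edges. P[all 21 edges red] = (1/2)^21, and likewise for blue, so P[monochromatic] = 2·(1/2)^21 = 2^{1 − 21} = 1/1048576.
By linearity: E[X] = C(52, 7) · 2^{1 − 21} = 133784560 · 1/1048576 = 8361535/65536.
Numerically: E[X] ≈ 127.5869.

E[X] = C(52,7)·2^(1−C(7,2)) = 8361535/65536 ≈ 127.5869.


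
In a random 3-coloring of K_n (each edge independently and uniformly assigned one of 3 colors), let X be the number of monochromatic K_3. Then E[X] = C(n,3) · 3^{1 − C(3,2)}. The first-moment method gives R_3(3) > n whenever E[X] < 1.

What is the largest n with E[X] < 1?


We need C(n, 3) · 3^{1 − 3} < 1, i.e. C(n, 3) < 3^{3 − 1} = 9.
Check values of n near the boundary:
  n = 3: C(3, 3) = 1; 1 < 9? YES
  n = 4: C(4, 3) = 4; 4 < 9? YES
  n = 5: C(5, 3) = 10; 10 < 9? NO
The largest n with C(n, 3) < 9 is n = 4 (where E[X] = 4/9 ≈ 0.444). Hence R_3(3) > 4, i.e. R_3(3) ≥ 5.

Largest n = 4; hence R_3(3) > 4.


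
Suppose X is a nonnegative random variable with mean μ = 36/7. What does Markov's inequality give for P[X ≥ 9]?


μ = E[X] = 36/7, a = 9.
Markov: P[X ≥ 9] ≤ μ/a = (36/7)/9 = 4/7.
Numerically: ≈ 0.571.
(Since a = 9 > μ = 5.143, the bound 4/7 is < 1 and informative.)

P[X ≥ 9] ≤ 4/7 ≈ 0.571.


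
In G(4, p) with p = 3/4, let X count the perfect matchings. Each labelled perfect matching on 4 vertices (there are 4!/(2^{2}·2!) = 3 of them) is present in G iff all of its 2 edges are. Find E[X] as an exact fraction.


K_4 has 4!/(2^{2}·2!) = 3 labelled perfect matchings.
For each such perfect matching H, let X_H = 1 if all 2 edges of H are present in G. Then P[X_H = 1] = p^{2} = (3/4)^{2} = 9/16.
By linearity of expectation: E[X] = Σ_H E[X_H] = 3 · p^{2} = 3 · 9/16 = 27/16.
Numerically: E[X] ≈ 1.69.

E[X] = 3 · (3/4)^{2} = 27/16 ≈ 1.69.


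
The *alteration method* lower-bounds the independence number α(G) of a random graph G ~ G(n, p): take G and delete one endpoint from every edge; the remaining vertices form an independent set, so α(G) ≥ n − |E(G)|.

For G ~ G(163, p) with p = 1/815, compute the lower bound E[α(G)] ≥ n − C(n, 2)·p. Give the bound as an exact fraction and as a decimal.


E[|E(G)|] = C(163, 2)·p = 13203 · (1/815) = 81/5.
E[α(G)] ≥ n − E[|E(G)|] = 163 − 81/5 = 734/5.
Numerically: ≈ 146.800.
(This is only a lower bound; the true E[α(G)] may be larger.)

E[α(G)] ≥ 734/5 ≈ 146.800.


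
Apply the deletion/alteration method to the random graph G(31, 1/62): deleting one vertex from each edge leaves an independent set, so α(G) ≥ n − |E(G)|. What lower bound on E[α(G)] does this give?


E[|E(G)|] = C(31, 2)·p = 465 · (1/62) = 15/2.
E[α(G)] ≥ n − E[|E(G)|] = 31 − 15/2 = 47/2.
Numerically: ≈ 23.50000.
(This is only a lower bound; the true E[α(G)] may be larger.)

E[α(G)] ≥ 47/2 ≈ 23.50000.


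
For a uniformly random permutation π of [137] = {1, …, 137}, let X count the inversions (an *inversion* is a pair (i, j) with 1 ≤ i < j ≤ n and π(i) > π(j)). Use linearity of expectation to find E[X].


Write X = Σ X_I over the C(137, 2) = 9316 pairs i < j, with X_I the indicator of one inversion.
There are 9316 indicators.
For each fixed pair i < j, the values π(i) and π(j) are two distinct elements of {1, …, 137} in uniformly random order; by symmetry P[π(i) > π(j)] = 1/2.
By linearity: E[X] = 9316 · (1/2) = C(137, 2) · (1/2) = 9316/2 = 4658 ≈ 4658.00000.

E[X] = 4658 = 4658.00000.


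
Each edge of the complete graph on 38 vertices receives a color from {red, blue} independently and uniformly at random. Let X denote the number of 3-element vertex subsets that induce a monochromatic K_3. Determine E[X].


Let X = Σ_S X_S over the C(38, 3) = 8436 subsets S of size 3, where X_S = 1 if the K_3 on S is monochromatic.
For a fixed S, the K_3 on S has C(3, 2) = 3 edges. P[all 3 edges red] = (1/2)^3, and likewise for blue, so P[monochromatic] = 2·(1/2)^3 = 2^{1 − 3} = 1/4.
Summing: E[X] = C(38, 3) · 2^{1 − 3} = 8436 · 1/4 = 2109.
Numerically: E[X] ≈ 2109.000000.

E[X] = C(38,3)·2^(1−C(3,2)) = 2109 ≈ 2109.000000.


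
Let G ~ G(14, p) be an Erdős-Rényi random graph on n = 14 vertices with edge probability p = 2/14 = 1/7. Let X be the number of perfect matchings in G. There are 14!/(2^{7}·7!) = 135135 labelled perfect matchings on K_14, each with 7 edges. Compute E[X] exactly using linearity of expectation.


K_14 has 14!/(2^{7}·7!) = 135135 labelled perfect matchings.
For each such perfect matching H, let X_H = 1 if all 7 edges of H are present in G. Then P[X_H = 1] = p^{7} = (1/7)^{7} = 1/823543.
By linearity: E[X] = Σ_H E[X_H] = 135135 · p^{7} = 135135 · 1/823543 = 19305/117649.
Numerically: E[X] ≈ 0.164.

E[X] = 135135 · (1/7)^{7} = 19305/117649 ≈ 0.164.


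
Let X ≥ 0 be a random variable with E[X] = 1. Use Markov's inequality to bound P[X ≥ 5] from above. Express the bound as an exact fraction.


μ = E[X] = 1, a = 5.
Markov: P[X ≥ 5] ≤ μ/a = (1)/5 = 1/5.
Numerically: ≈ 0.2000.
(Since a = 5 > μ = 1.0000, the bound 1/5 is < 1 and informative.)

P[X ≥ 5] ≤ 1/5 ≈ 0.2000.


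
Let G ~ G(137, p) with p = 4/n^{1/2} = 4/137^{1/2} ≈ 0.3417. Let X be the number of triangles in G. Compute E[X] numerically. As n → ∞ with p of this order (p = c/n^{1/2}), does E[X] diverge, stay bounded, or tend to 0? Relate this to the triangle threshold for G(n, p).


Number of potential triangles: C(137, 3) = 419220.
Each occurs with probability p³ ≈ (0.3417)³ ≈ 3.991160e-02.
By linearity: E[X] = C(137, 3)·p³ ≈ 419220 · 3.991160e-02 ≈ 16731.7404.
Since α = 1/2 < 1, p = c/n^{1/2} ≫ 1/n is above the triangle threshold p ~ 1/n. Asymptotically E[X] ~ (c³/6)·n^{3(1−α)} = (4³/6)·n^{1.5} → ∞; triangles are abundant w.h.p.

E[X] ≈ 16731.7404; in regime p = Θ(1/n^{1/2}) E[X] diverges (above the triangle threshold p ~ 1/n).


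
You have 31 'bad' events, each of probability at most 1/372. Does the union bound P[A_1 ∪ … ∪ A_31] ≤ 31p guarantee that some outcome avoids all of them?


Union bound: P[∪_{i=1}^{31} A_i] ≤ Σ_i P[A_i] ≤ 31·p = 31·(1/372) = 1/12.
Numerically: 1/12 ≈ 0.0833333.
Is 1/12 < 1? YES.
Since P[∪ A_i] ≤ 1/12 < 1, the complement has P[∩ A_i^c] ≥ 1 − 1/12 = 11/12 > 0, so some outcome avoids every A_i.

31·p = 1/12 ≈ 0.0833333; existence CERTIFIED by the union bound.


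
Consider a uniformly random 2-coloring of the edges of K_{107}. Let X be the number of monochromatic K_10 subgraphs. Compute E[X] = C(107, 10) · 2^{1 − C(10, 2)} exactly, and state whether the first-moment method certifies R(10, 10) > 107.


E[X] = C(107, 10) · 2^{1 − 45} = 35137373005735 · 2^{−44} = 35137373005735/17592186044416.
As a reduced fraction: E[X] = 35137373005735/17592186044416 ≈ 1.997.
Is E[X] < 1? NO.
Since E[X] ≥ 1, the first-moment bound is inconclusive at n = 107; it does NOT by itself certify R(10, 10) > 107.

E[X] = 35137373005735/17592186044416 ≈ 1.997; E[X] ≥ 1; first-moment method inconclusive here.


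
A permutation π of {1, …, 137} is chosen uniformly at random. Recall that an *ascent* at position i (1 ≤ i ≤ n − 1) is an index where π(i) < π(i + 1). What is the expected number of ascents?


Write X = Σ X_I over i = 1, …, 136, with X_I the indicator of one ascent.
There are 136 indicators.
For each fixed i, the pair (π(i), π(i+1)) is a uniformly random ordered pair of distinct values from {1, …, 137}; by symmetry P[π(i) < π(i+1)] = 1/2.
By linearity: E[X] = 136 · (1/2) = (137 − 1) · (1/2) = 68 ≈ 68.00000.

E[X] = 68 = 68.00000.


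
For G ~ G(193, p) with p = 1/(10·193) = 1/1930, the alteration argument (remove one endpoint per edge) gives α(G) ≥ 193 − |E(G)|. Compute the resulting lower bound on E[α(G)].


E[|E(G)|] = C(193, 2)·p = 18528 · (1/1930) = 48/5.
E[α(G)] ≥ n − E[|E(G)|] = 193 − 48/5 = 917/5.
Numerically: ≈ 183.400.
(This is only a lower bound; the true E[α(G)] may be larger.)

E[α(G)] ≥ 917/5 ≈ 183.400.


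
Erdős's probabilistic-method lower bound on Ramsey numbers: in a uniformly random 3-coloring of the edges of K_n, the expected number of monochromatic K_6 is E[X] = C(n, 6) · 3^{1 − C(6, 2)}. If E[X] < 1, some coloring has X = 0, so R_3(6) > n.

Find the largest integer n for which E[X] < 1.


We need C(n, 6) · 3^{1 − 15} < 1, i.e. C(n, 6) < 3^{15 − 1} = 4782969.
Check values of n near the boundary:
  n = 39: C(39, 6) = 3262623; 3262623 < 4782969? YES
  n = 40: C(40, 6) = 3838380; 3838380 < 4782969? YES
  n = 41: C(41, 6) = 4496388; 4496388 < 4782969? YES
  n = 42: C(42, 6) = 5245786; 5245786 < 4782969? NO
  n = 43: C(43, 6) = 6096454; 6096454 < 4782969? NO
  n = 44: C(44, 6) = 7059052; 7059052 < 4782969? NO
The largest n with C(n, 6) < 4782969 is n = 41 (where E[X] = 1498796/1594323 ≈ 0.940083). Hence R_3(6) > 41, i.e. R_3(6) ≥ 42.

Largest n = 41; hence R_3(6) > 41.


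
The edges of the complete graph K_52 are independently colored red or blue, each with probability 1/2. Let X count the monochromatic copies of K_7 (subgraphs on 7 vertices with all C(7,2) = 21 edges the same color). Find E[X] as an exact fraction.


Let X = Σ_S X_S over the C(52, 7) = 133784560 subsets S of size 7, where X_S = 1 if the K_7 on S is monochromatic.
For a fixed S, the K_7 on S has C(7, 2) = 21 edges. P[all 21 edges red] = (1/2)^21, and likewise for blue, so P[monochromatic] = 2·(1/2)^21 = 2^{1 − 21} = 1/1048576.
Summing: E[X] = C(52, 7) · 2^{1 − 21} = 133784560 · 1/1048576 = 8361535/65536.
Numerically: E[X] ≈ 127.587.

E[X] = C(52,7)·2^(1−C(7,2)) = 8361535/65536 ≈ 127.587.


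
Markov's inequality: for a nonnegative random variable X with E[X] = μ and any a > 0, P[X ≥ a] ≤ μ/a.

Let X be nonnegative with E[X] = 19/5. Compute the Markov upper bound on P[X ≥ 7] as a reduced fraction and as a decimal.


μ = E[X] = 19/5, a = 7.
Markov: P[X ≥ 7] ≤ μ/a = (19/5)/7 = 19/35.
Numerically: ≈ 0.5429.
(Since a = 7 > μ = 3.8000, the bound 19/35 is < 1 and informative.)

P[X ≥ 7] ≤ 19/35 ≈ 0.5429.


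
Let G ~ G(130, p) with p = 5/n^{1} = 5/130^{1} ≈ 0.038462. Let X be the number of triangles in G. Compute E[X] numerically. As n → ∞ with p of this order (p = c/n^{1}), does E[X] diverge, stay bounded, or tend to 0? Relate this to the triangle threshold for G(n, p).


Number of potential triangles: C(130, 3) = 357760.
Each occurs with probability p³ ≈ (0.038462)³ ≈ 5.6895767e-05.
By linearity: E[X] = C(130, 3)·p³ ≈ 357760 · 5.6895767e-05 ≈ 20.35503.
Here α = 1, so p = 5/n is exactly at the triangle threshold p ~ 1/n. Asymptotically E[X] → c³/6 = 5³/6 = 125/6 ≈ 20.83333, a bounded constant. In this regime the triangle count is asymptotically Poisson(c³/6).

E[X] ≈ 20.35503; in regime p = Θ(1/n^{1}) E[X] stays bounded (at the triangle threshold p ~ 1/n).


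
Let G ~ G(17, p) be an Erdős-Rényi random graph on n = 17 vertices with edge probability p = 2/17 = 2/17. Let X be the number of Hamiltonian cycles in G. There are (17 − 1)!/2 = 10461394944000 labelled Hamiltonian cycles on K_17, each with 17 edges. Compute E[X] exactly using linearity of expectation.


K_17 has (17 − 1)!/2 = 10461394944000 labelled Hamiltonian cycles.
For each such Hamiltonian cycle H, let X_H = 1 if all 17 edges of H are present in G. Then P[X_H = 1] = p^{17} = (2/17)^{17} = 131072/827240261886336764177.
Summing the indicators: E[X] = Σ_H E[X_H] = 10461394944000 · p^{17} = 10461394944000 · 131072/827240261886336764177 = 1371195958099968000/827240261886336764177.
Numerically: E[X] ≈ 0.001658.

E[X] = 10461394944000 · (2/17)^{17} = 1371195958099968000/827240261886336764177 ≈ 0.001658.


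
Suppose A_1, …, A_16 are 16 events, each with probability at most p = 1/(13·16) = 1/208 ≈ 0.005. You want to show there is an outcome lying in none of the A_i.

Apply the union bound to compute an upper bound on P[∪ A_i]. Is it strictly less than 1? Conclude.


Union bound: P[∪_{i=1}^{16} A_i] ≤ Σ_i P[A_i] ≤ 16·p = 16·(1/208) = 1/13.
Numerically: 1/13 ≈ 0.077.
Is 1/13 < 1? YES.
Since P[∪ A_i] ≤ 1/13 < 1, the complement has P[∩ A_i^c] ≥ 1 − 1/13 = 12/13 > 0, so some outcome avoids every A_i.

16·p = 1/13 ≈ 0.077; existence CERTIFIED by the union bound.


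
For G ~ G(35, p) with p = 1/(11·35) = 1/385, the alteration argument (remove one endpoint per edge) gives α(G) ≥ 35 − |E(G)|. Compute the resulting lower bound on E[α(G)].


E[|E(G)|] = C(35, 2)·p = 595 · (1/385) = 17/11.
E[α(G)] ≥ n − E[|E(G)|] = 35 − 17/11 = 368/11.
Numerically: ≈ 33.454545.
(This is only a lower bound; the true E[α(G)] may be larger.)

E[α(G)] ≥ 368/11 ≈ 33.454545.


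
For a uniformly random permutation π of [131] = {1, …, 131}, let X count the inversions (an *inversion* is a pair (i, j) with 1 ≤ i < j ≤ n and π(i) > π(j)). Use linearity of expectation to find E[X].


Write X = Σ X_I over the C(131, 2) = 8515 pairs i < j, with X_I the indicator of one inversion.
There are 8515 indicators.
For each fixed pair i < j, the values π(i) and π(j) are two distinct elements of {1, …, 131} in uniformly random order; by symmetry P[π(i) > π(j)] = 1/2.
By linearity: E[X] = 8515 · (1/2) = C(131, 2) · (1/2) = 8515/2 = 8515/2 ≈ 4257.50000.

E[X] = 8515/2 = 4257.50000.


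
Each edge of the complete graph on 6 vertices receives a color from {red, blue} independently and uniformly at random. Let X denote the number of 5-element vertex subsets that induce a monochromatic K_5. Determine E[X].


Let X = Σ_S X_S over the C(6, 5) = 6 subsets S of size 5, where X_S = 1 if the K_5 on S is monochromatic.
For a fixed S, the K_5 on S has C(5, 2) = 10 edges. P[all 10 edges red] = (1/2)^10, and likewise for blue, so P[monochromatic] = 2·(1/2)^10 = 2^{1 − 10} = 1/512.
Summing: E[X] = C(6, 5) · 2^{1 − 10} = 6 · 1/512 = 3/256.
Numerically: E[X] ≈ 0.011719.

E[X] = C(6,5)·2^(1−C(5,2)) = 3/256 ≈ 0.011719.


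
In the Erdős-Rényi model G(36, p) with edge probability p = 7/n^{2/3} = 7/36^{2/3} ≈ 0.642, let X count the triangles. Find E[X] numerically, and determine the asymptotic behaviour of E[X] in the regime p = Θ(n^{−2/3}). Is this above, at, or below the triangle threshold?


Number of potential triangles: C(36, 3) = 7140.
Each occurs with probability p³ ≈ (0.642)³ ≈ 2.64660e-01.
By linearity: E[X] = C(36, 3)·p³ ≈ 7140 · 2.64660e-01 ≈ 1889.676.
Since α = 2/3 < 1, p = c/n^{2/3} ≫ 1/n is above the triangle threshold p ~ 1/n. Asymptotically E[X] ~ (c³/6)·n^{3(1−α)} = (7³/6)·n^{1} → ∞; triangles are abundant w.h.p.

E[X] ≈ 1889.676; in regime p = Θ(1/n^{2/3}) E[X] diverges (above the triangle threshold p ~ 1/n).


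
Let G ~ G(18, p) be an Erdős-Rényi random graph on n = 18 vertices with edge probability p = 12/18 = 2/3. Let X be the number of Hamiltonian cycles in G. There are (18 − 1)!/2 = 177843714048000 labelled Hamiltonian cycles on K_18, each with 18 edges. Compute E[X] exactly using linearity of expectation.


K_18 has (18 − 1)!/2 = 177843714048000 labelled Hamiltonian cycles.
For each such Hamiltonian cycle H, let X_H = 1 if all 18 edges of H are present in G. Then P[X_H = 1] = p^{18} = (2/3)^{18} = 262144/387420489.
By linearity of expectation: E[X] = Σ_H E[X_H] = 177843714048000 · p^{18} = 177843714048000 · 262144/387420489 = 63951526166528000/531441.
Numerically: E[X] ≈ 1.2034e+11.

E[X] = 177843714048000 · (2/3)^{18} = 63951526166528000/531441 ≈ 1.2034e+11.


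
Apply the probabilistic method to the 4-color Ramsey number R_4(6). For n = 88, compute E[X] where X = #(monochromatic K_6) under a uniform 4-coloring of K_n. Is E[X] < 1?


E[X] = C(88, 6) · 4^{1 − 15} = 541931236 · 4^{−14} = 541931236/268435456.
As a reduced fraction: E[X] = 135482809/67108864 ≈ 2.018851.
Is E[X] < 1? NO.
Since E[X] ≥ 1, the first-moment bound is inconclusive at n = 88; it does NOT by itself certify R_4(6) > 88.

E[X] = 135482809/67108864 ≈ 2.018851; E[X] ≥ 1; first-moment method inconclusive here.


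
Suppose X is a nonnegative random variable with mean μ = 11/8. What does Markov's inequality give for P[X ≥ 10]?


μ = E[X] = 11/8, a = 10.
Markov: P[X ≥ 10] ≤ μ/a = (11/8)/10 = 11/80.
Numerically: ≈ 0.1375.
(Since a = 10 > μ = 1.3750, the bound 11/80 is < 1 and informative.)

P[X ≥ 10] ≤ 11/80 ≈ 0.1375.


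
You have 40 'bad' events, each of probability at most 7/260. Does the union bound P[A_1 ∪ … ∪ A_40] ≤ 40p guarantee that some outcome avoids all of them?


Union bound: P[∪_{i=1}^{40} A_i] ≤ Σ_i P[A_i] ≤ 40·p = 40·(7/260) = 14/13.
Numerically: 14/13 ≈ 1.077.
Is 14/13 < 1? NO.
Since the bound 14/13 is ≥ 1, the union bound is uninformative here; it does NOT by itself certify existence.

40·p = 14/13 ≈ 1.077; existence NOT certified by the union bound.


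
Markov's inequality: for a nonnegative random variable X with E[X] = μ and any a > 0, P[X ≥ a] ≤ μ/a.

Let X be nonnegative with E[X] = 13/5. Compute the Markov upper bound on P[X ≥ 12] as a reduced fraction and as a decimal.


μ = E[X] = 13/5, a = 12.
Markov: P[X ≥ 12] ≤ μ/a = (13/5)/12 = 13/60.
Numerically: ≈ 0.216667.
(Since a = 12 > μ = 2.600000, the bound 13/60 is < 1 and informative.)

P[X ≥ 12] ≤ 13/60 ≈ 0.216667.


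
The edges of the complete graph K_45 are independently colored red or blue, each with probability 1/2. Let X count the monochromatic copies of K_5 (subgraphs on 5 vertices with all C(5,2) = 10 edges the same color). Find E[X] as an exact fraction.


Let X = Σ_S X_S over the C(45, 5) = 1221759 subsets S of size 5, where X_S = 1 if the K_5 on S is monochromatic.
For a fixed S, the K_5 on S has C(5, 2) = 10 edges. P[all 10 edges red] = (1/2)^10, and likewise for blue, so P[monochromatic] = 2·(1/2)^10 = 2^{1 − 10} = 1/512.
By linearity: E[X] = C(45, 5) · 2^{1 − 10} = 1221759 · 1/512 = 1221759/512.
Numerically: E[X] ≈ 2386.248.

E[X] = C(45,5)·2^(1−C(5,2)) = 1221759/512 ≈ 2386.248.


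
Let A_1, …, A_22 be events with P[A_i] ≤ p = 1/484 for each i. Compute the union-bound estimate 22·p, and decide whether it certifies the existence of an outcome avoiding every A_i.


Union bound: P[∪_{i=1}^{22} A_i] ≤ Σ_i P[A_i] ≤ 22·p = 22·(1/484) = 1/22.
Numerically: 1/22 ≈ 0.045.
Is 1/22 < 1? YES.
Since P[∪ A_i] ≤ 1/22 < 1, the complement has P[∩ A_i^c] ≥ 1 − 1/22 = 21/22 > 0, so some outcome avoids every A_i.

22·p = 1/22 ≈ 0.045; existence CERTIFIED by the union bound.


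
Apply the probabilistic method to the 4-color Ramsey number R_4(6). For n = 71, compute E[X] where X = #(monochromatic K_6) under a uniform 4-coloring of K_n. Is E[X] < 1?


E[X] = C(71, 6) · 4^{1 − 15} = 143218999 · 4^{−14} = 143218999/268435456.
As a reduced fraction: E[X] = 143218999/268435456 ≈ 0.5335323.
Is E[X] < 1? YES.
Since E[X] < 1, there exists a 4-coloring of K_{71} with no monochromatic K_6; hence R_4(6) > 71.

E[X] = 143218999/268435456 ≈ 0.5335323; E[X] < 1, so R_4(6) > 71.


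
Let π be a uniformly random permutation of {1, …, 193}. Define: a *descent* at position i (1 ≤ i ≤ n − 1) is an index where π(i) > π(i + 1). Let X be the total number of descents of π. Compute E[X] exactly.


Write X = Σ X_I over i = 1, …, 192, with X_I the indicator of one descent.
There are 192 indicators.
For each fixed i, the pair (π(i), π(i+1)) is a uniformly random ordered pair of distinct values from {1, …, 193}; by symmetry P[π(i) > π(i+1)] = 1/2.
By linearity: E[X] = 192 · (1/2) = (193 − 1) · (1/2) = 96 ≈ 96.000000.

E[X] = 96 = 96.000000.


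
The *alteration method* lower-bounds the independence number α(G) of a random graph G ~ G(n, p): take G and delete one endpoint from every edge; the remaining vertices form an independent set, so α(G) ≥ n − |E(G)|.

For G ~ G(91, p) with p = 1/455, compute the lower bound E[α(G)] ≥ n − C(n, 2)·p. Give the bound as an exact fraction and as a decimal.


E[|E(G)|] = C(91, 2)·p = 4095 · (1/455) = 9.
E[α(G)] ≥ n − E[|E(G)|] = 91 − 9 = 82.
Numerically: ≈ 82.0000.
(This is only a lower bound; the true E[α(G)] may be larger.)

E[α(G)] ≥ 82 ≈ 82.0000.


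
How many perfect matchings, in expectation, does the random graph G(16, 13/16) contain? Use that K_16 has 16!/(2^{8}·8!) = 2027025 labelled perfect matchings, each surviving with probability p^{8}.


K_16 has 16!/(2^{8}·8!) = 2027025 labelled perfect matchings.
For each such perfect matching H, let X_H = 1 if all 8 edges of H are present in G. Then P[X_H = 1] = p^{8} = (13/16)^{8} = 815730721/4294967296.
Summing the indicators: E[X] = Σ_H E[X_H] = 2027025 · p^{8} = 2027025 · 815730721/4294967296 = 1653506564735025/4294967296.
Numerically: E[X] ≈ 3.85e+05.

E[X] = 2027025 · (13/16)^{8} = 1653506564735025/4294967296 ≈ 3.85e+05.


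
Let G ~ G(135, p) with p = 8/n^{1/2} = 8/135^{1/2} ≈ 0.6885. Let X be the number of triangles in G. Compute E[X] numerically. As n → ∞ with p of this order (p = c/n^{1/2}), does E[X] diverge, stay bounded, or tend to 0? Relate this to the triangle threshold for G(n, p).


Number of potential triangles: C(135, 3) = 400995.
Each occurs with probability p³ ≈ (0.6885)³ ≈ 3.264144e-01.
By linearity: E[X] = C(135, 3)·p³ ≈ 400995 · 3.264144e-01 ≈ 130890.5419.
Since α = 1/2 < 1, p = c/n^{1/2} ≫ 1/n is above the triangle threshold p ~ 1/n. Asymptotically E[X] ~ (c³/6)·n^{3(1−α)} = (8³/6)·n^{1.5} → ∞; triangles are abundant w.h.p.

E[X] ≈ 130890.5419; in regime p = Θ(1/n^{1/2}) E[X] diverges (above the triangle threshold p ~ 1/n).


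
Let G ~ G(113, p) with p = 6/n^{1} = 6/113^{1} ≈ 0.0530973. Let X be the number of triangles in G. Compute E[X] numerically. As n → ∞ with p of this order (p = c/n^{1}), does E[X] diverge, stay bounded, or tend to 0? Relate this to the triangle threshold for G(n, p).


Number of potential triangles: C(113, 3) = 234136.
Each occurs with probability p³ ≈ (0.0530973)³ ≈ 1.49698835e-04.
By linearity: E[X] = C(113, 3)·p³ ≈ 234136 · 1.49698835e-04 ≈ 35.049886.
Here α = 1, so p = 6/n is exactly at the triangle threshold p ~ 1/n. Asymptotically E[X] → c³/6 = 6³/6 = 36 ≈ 36.000000, a bounded constant. In this regime the triangle count is asymptotically Poisson(c³/6).

E[X] ≈ 35.049886; in regime p = Θ(1/n^{1}) E[X] stays bounded (at the triangle threshold p ~ 1/n).


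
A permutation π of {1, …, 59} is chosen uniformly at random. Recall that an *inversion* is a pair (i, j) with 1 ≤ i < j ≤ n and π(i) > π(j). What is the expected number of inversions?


Write X = Σ X_I over the C(59, 2) = 1711 pairs i < j, with X_I the indicator of one inversion.
There are 1711 indicators.
For each fixed pair i < j, the values π(i) and π(j) are two distinct elements of {1, …, 59} in uniformly random order; by symmetry P[π(i) > π(j)] = 1/2.
By linearity: E[X] = 1711 · (1/2) = C(59, 2) · (1/2) = 1711/2 = 1711/2 ≈ 855.5000.

E[X] = 1711/2 = 855.5000.


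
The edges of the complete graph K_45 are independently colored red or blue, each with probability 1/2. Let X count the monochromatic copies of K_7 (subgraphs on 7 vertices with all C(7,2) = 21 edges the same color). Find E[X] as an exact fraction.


Let X = Σ_S X_S over the C(45, 7) = 45379620 subsets S of size 7, where X_S = 1 if the K_7 on S is monochromatic.
For a fixed S, the K_7 on S has C(7, 2) = 21 edges. P[all 21 edges red] = (1/2)^21, and likewise for blue, so P[monochromatic] = 2·(1/2)^21 = 2^{1 − 21} = 1/1048576.
By linearity: E[X] = C(45, 7) · 2^{1 − 21} = 45379620 · 1/1048576 = 11344905/262144.
Numerically: E[X] ≈ 43.2774.

E[X] = C(45,7)·2^(1−C(7,2)) = 11344905/262144 ≈ 43.2774.


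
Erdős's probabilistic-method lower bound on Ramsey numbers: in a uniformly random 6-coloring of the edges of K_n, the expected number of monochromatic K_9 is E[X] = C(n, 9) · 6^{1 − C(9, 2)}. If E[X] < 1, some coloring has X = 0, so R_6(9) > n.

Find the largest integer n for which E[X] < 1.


We need C(n, 9) · 6^{1 − 36} < 1, i.e. C(n, 9) < 6^{36 − 1} = 1719070799748422591028658176.
Check values of n near the boundary:
  n = 4404: C(4404, 9) = 1703375445537161676647015880; 1703375445537161676647015880 < 1719070799748422591028658176? YES
  n = 4405: C(4405, 9) = 1706862792900636302463627150; 1706862792900636302463627150 < 1719070799748422591028658176? YES
  n = 4406: C(4406, 9) = 1710356485221788389505285700; 1710356485221788389505285700 < 1719070799748422591028658176? YES
  n = 4407: C(4407, 9) = 1713856532599459170657070050; 1713856532599459170657070050 < 1719070799748422591028658176? YES
  n = 4408: C(4408, 9) = 1717362945146264156457459600; 1717362945146264156457459600 < 1719070799748422591028658176? YES
  n = 4409: C(4409, 9) = 1720875732988608787686577131; 1720875732988608787686577131 < 1719070799748422591028658176? NO
The largest n with C(n, 9) < 1719070799748422591028658176 is n = 4408 (where E[X] = 35778394690547169926197075/35813974994758803979763712 ≈ 0.9990065). Hence R_6(9) > 4408, i.e. R_6(9) ≥ 4409.

Largest n = 4408; hence R_6(9) > 4408.


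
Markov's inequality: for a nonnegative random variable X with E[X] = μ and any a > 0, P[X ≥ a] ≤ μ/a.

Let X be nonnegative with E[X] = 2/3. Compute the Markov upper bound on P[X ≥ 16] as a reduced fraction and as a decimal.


μ = E[X] = 2/3, a = 16.
Markov: P[X ≥ 16] ≤ μ/a = (2/3)/16 = 1/24.
Numerically: ≈ 0.041667.
(Since a = 16 > μ = 0.666667, the bound 1/24 is < 1 and informative.)

P[X ≥ 16] ≤ 1/24 ≈ 0.041667.


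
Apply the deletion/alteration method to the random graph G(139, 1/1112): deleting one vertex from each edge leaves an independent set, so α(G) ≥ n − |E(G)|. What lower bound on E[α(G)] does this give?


E[|E(G)|] = C(139, 2)·p = 9591 · (1/1112) = 69/8.
E[α(G)] ≥ n − E[|E(G)|] = 139 − 69/8 = 1043/8.
Numerically: ≈ 130.375000.
(This is only a lower bound; the true E[α(G)] may be larger.)

E[α(G)] ≥ 1043/8 ≈ 130.375000.


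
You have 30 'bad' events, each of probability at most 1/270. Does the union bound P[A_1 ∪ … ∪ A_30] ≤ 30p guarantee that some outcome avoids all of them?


Union bound: P[∪_{i=1}^{30} A_i] ≤ Σ_i P[A_i] ≤ 30·p = 30·(1/270) = 1/9.
Numerically: 1/9 ≈ 0.111.
Is 1/9 < 1? YES.
Since P[∪ A_i] ≤ 1/9 < 1, the complement has P[∩ A_i^c] ≥ 1 − 1/9 = 8/9 > 0, so some outcome avoids every A_i.

30·p = 1/9 ≈ 0.111; existence CERTIFIED by the union bound.


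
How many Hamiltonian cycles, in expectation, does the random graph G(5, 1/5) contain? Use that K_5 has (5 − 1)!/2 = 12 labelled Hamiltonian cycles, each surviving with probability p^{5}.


K_5 has (5 − 1)!/2 = 12 labelled Hamiltonian cycles.
For each such Hamiltonian cycle H, let X_H = 1 if all 5 edges of H are present in G. Then P[X_H = 1] = p^{5} = (1/5)^{5} = 1/3125.
By linearity of expectation: E[X] = Σ_H E[X_H] = 12 · p^{5} = 12 · 1/3125 = 12/3125.
Numerically: E[X] ≈ 0.00384.

E[X] = 12 · (1/5)^{5} = 12/3125 ≈ 0.00384.


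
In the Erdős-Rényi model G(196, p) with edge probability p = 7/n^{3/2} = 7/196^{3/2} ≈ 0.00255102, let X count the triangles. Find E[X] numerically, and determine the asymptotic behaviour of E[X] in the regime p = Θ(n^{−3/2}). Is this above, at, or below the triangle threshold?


Number of potential triangles: C(196, 3) = 1235780.
Each occurs with probability p³ ≈ (0.00255102)³ ≈ 1.66012886e-08.
By linearity: E[X] = C(196, 3)·p³ ≈ 1235780 · 1.66012886e-08 ≈ 0.020516.
Since α = 3/2 > 1, p = c/n^{3/2} = o(1/n) is below the triangle threshold p ~ 1/n. Asymptotically E[X] ~ (c³/6)·n^{3(1−α)} = (7³/6)·n^{-1.5} → 0, so by Markov's inequality G has no triangles w.h.p.

E[X] ≈ 0.020516; in regime p = Θ(1/n^{3/2}) E[X] tends to 0 (below the triangle threshold p ~ 1/n).


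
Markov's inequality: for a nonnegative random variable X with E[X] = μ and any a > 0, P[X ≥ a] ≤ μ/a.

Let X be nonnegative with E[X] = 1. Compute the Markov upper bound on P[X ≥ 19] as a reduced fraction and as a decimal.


μ = E[X] = 1, a = 19.
Markov: P[X ≥ 19] ≤ μ/a = (1)/19 = 1/19.
Numerically: ≈ 0.053.
(Since a = 19 > μ = 1.000, the bound 1/19 is < 1 and informative.)

P[X ≥ 19] ≤ 1/19 ≈ 0.053.


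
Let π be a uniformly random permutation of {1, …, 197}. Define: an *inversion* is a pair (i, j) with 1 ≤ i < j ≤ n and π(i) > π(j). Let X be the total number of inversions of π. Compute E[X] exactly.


Write X = Σ X_I over the C(197, 2) = 19306 pairs i < j, with X_I the indicator of one inversion.
There are 19306 indicators.
For each fixed pair i < j, the values π(i) and π(j) are two distinct elements of {1, …, 197} in uniformly random order; by symmetry P[π(i) > π(j)] = 1/2.
By linearity: E[X] = 19306 · (1/2) = C(197, 2) · (1/2) = 19306/2 = 9653 ≈ 9653.000000.

E[X] = 9653 = 9653.000000.


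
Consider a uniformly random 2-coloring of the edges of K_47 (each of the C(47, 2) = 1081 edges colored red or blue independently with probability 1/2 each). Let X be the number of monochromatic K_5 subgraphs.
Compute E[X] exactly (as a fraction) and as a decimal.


Let X = Σ_S X_S over the C(47, 5) = 1533939 subsets S of size 5, where X_S = 1 if the K_5 on S is monochromatic.
For a fixed S, the K_5 on S has C(5, 2) = 10 edges. P[all 10 edges red] = (1/2)^10, and likewise for blue, so P[monochromatic] = 2·(1/2)^10 = 2^{1 − 10} = 1/512.
Summing: E[X] = C(47, 5) · 2^{1 − 10} = 1533939 · 1/512 = 1533939/512.
Numerically: E[X] ≈ 2995.9746.

E[X] = C(47,5)·2^(1−C(5,2)) = 1533939/512 ≈ 2995.9746.


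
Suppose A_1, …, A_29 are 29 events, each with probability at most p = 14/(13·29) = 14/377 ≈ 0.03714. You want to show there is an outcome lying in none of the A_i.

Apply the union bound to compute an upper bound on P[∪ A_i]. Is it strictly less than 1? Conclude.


Union bound: P[∪_{i=1}^{29} A_i] ≤ Σ_i P[A_i] ≤ 29·p = 29·(14/377) = 14/13.
Numerically: 14/13 ≈ 1.07692.
Is 14/13 < 1? NO.
Since the bound 14/13 is ≥ 1, the union bound is uninformative here; it does NOT by itself certify existence.

29·p = 14/13 ≈ 1.07692; existence NOT certified by the union bound.


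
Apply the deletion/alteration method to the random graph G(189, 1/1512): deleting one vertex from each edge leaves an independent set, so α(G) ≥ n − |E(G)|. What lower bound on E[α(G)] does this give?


E[|E(G)|] = C(189, 2)·p = 17766 · (1/1512) = 47/4.
E[α(G)] ≥ n − E[|E(G)|] = 189 − 47/4 = 709/4.
Numerically: ≈ 177.25000.
(This is only a lower bound; the true E[α(G)] may be larger.)

E[α(G)] ≥ 709/4 ≈ 177.25000.


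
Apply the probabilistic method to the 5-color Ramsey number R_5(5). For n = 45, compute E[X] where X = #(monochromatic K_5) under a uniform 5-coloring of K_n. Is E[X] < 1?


E[X] = C(45, 5) · 5^{1 − 10} = 1221759 · 5^{−9} = 1221759/1953125.
As a reduced fraction: E[X] = 1221759/1953125 ≈ 0.626.
Is E[X] < 1? YES.
Since E[X] < 1, there exists a 5-coloring of K_{45} with no monochromatic K_5; hence R_5(5) > 45.

E[X] = 1221759/1953125 ≈ 0.626; E[X] < 1, so R_5(5) > 45.
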